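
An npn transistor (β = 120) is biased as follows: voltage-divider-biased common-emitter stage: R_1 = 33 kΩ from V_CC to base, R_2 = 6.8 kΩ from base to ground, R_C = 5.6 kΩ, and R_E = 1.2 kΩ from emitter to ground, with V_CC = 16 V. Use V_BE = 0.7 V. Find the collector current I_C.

I_C ≈ 1.6 mA

Thevenize the base divider: V_Th = V_CC·R_2/(R_1+R_2) = 16×6.8/39.8 = 2.73 V, R_Th = R_1‖R_2 = 5.64 kΩ.
Base-emitter loop: V_Th = I_B·R_Th + V_BE + (β+1)I_B·R_E, so I_B = (2.73 − 0.7) / (5.64 + 121×1.2) = 0.0135 mA.
I_C = β·I_B = 120×0.0135 = 1.62 mA, and I_E = (β+1)I_B = 1.63 mA.
V_CE = V_CC − I_C·R_C − I_E·R_E = 16 − 1.62×5.6 − 1.63×1.2 = 4.98 V.
V_CE = 4.98 V > 0.2 V confirms active-region operation.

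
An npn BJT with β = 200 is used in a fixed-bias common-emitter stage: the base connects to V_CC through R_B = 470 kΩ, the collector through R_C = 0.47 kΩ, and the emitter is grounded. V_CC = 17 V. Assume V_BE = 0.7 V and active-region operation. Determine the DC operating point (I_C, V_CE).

I_C ≈ 6.9 mA, V_CE ≈ 14 V

Base loop: V_CC = I_B·R_B + V_BE, so I_B = (17 − 0.7)/470 kΩ = 0.0347 mA.
In the active region I_C = β·I_B = 200 × 0.0347 = 6.94 mA.
Collector loop: V_CE = V_CC − I_C·R_C = 17 − 6.94×0.47 = 13.7 V.
Since V_CE = 13.7 V > V_CE(sat) ≈ 0.2 V, the transistor is in the active region as assumed.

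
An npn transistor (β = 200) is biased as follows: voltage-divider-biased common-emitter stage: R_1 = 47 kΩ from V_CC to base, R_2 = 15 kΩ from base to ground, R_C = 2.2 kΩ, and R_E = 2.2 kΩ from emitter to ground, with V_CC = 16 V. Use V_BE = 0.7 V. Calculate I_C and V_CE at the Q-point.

I_C ≈ 1.4 mA, V_CE ≈ 9.8 V

Thevenize the base divider: V_Th = V_CC·R_2/(R_1+R_2) = 16×15/62 = 3.87 V, R_Th = R_1‖R_2 = 11.4 kΩ.
Base-emitter loop: V_Th = I_B·R_Th + V_BE + (β+1)I_B·R_E, so I_B = (3.87 − 0.7) / (11.4 + 201×2.2) = 0.00699 mA.
I_C = β·I_B = 200×0.00699 = 1.4 mA, and I_E = (β+1)I_B = 1.41 mA.
V_CE = V_CC − I_C·R_C − I_E·R_E = 16 − 1.4×2.2 − 1.41×2.2 = 9.83 V.
V_CE = 9.83 V > 0.2 V confirms active-region operation.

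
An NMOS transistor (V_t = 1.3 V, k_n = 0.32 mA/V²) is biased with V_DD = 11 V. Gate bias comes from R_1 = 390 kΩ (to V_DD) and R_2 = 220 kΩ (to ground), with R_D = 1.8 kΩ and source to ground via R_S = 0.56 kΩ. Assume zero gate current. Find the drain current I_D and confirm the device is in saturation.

I_D ≈ 0.79 mA

V_G = V_DD·R_2/(R_1+R_2) = 11×220/610 = 3.97 V.
Assume saturation: I_D = (k_n/2)(V_GS − V_t)² with V_GS = V_G − I_D·R_S = 3.97 − 0.56·I_D.
Substituting gives 0.0502·I_D² − 1.48·I_D + 1.14 = 0, with roots I_D = 0.791 or 28.7 mA.
The root I_D = 28.7 mA gives V_GS = -12.1 V ≤ V_t, so take I_D = 0.791 mA.
Then V_GS = 3.52 V and V_DS = V_DD − I_D(R_D+R_S) = 11 − 0.791×2.36 = 9.13 V.
Saturation requires V_DS ≥ V_GS − V_t = 2.22 V; 9.13 ≥ 2.22 ✓.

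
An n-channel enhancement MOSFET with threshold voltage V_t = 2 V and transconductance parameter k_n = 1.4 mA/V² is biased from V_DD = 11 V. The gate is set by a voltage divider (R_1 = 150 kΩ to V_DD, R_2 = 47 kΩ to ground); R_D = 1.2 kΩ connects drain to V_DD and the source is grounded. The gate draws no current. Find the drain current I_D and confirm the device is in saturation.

I_D ≈ 0.27 mA

V_G = V_DD·R_2/(R_1+R_2) = 11×47/197 = 2.62 V. With the source grounded, V_GS = V_G = 2.62 V.
Assume saturation: I_D = (k_n/2)(V_GS − V_t)² = (1.4/2)×(2.62 − 2)² = 0.7×0.624² = 0.273 mA.
V_DS = V_DD − I_D·R_D = 11 − 0.273×1.2 = 10.7 V.
Saturation requires V_DS ≥ V_GS − V_t = 0.624 V; 10.7 ≥ 0.624 ✓.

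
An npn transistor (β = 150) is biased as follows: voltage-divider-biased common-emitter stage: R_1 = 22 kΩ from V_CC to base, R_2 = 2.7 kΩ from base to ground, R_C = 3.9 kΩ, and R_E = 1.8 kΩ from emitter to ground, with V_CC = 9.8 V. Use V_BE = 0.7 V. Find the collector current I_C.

I_C ≈ 0.2 mA

Thevenize the base divider: V_Th = V_CC·R_2/(R_1+R_2) = 9.8×2.7/24.7 = 1.07 V, R_Th = R_1‖R_2 = 2.4 kΩ.
Base-emitter loop: V_Th = I_B·R_Th + V_BE + (β+1)I_B·R_E, so I_B = (1.07 − 0.7) / (2.4 + 151×1.8) = 0.00135 mA.
I_C = β·I_B = 150×0.00135 = 0.203 mA, and I_E = (β+1)I_B = 0.204 mA.
V_CE = V_CC − I_C·R_C − I_E·R_E = 9.8 − 0.203×3.9 − 0.204×1.8 = 8.64 V.
V_CE = 8.64 V > 0.2 V confirms active-region operation.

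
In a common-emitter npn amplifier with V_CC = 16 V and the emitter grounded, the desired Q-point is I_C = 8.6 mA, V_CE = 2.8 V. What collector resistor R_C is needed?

R_C ≈ 1.5 kΩ

Collector loop: V_CC = I_C·R_C + V_CE.
R_C = (V_CC − V_CE)/I_C = (16 − 2.8)/8.6 = 1.53 kΩ.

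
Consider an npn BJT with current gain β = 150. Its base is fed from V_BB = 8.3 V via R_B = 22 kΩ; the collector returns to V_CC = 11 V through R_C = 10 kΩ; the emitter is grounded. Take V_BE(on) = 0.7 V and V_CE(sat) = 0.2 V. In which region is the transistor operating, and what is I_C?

Assume active: I_B = (8.3 − 0.7)/22 = 0.345 mA, giving I_C = β·I_B = 51.8 mA.
But then V_CE = 11 − 51.8×10 = -507 V < V_CE(sat) = 0.2 V — impossible in the active region.
So the transistor is saturated. With V_CE = 0.2 V, I_C = (V_CC − 0.2)/R_C = 10.8/10 = 1.08 mA.
Check: β·I_B = 51.8 mA > I_C = 1.08 mA, confirming saturation.

saturation; I_C ≈ 1.1 mA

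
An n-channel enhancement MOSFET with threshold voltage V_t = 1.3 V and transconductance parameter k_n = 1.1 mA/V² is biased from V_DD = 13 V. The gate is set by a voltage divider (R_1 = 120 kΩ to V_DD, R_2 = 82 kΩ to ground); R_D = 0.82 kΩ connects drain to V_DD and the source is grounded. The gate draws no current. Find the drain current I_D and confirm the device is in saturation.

V_G = V_DD·R_2/(R_1+R_2) = 13×82/202 = 5.28 V. With the source grounded, V_GS = V_G = 5.28 V.
Assume saturation: I_D = (k_n/2)(V_GS − V_t)² = (1.1/2)×(5.28 − 1.3)² = 0.55×3.98² = 8.7 mA.
V_DS = V_DD − I_D·R_D = 13 − 8.7×0.82 = 5.87 V.
Saturation requires V_DS ≥ V_GS − V_t = 3.98 V; 5.87 ≥ 3.98 ✓.

I_D ≈ 8.7 mA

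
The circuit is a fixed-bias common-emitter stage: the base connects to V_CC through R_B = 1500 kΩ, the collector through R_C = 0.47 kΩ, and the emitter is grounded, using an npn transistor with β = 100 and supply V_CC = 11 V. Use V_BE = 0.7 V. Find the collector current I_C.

Base loop: V_CC = I_B·R_B + V_BE, so I_B = (11 − 0.7)/1500 kΩ = 0.00687 mA.
In the active region I_C = β·I_B = 100 × 0.00687 = 0.687 mA.
Collector loop: V_CE = V_CC − I_C·R_C = 11 − 0.687×0.47 = 10.7 V.
Since V_CE = 10.7 V > V_CE(sat) ≈ 0.2 V, the transistor is in the active region as assumed.

I_C ≈ 0.69 mA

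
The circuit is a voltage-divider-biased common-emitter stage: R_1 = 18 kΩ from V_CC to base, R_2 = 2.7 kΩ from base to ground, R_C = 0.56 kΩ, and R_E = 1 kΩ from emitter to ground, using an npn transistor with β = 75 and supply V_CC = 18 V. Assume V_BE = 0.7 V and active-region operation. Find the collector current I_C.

I_C ≈ 1.6 mA

Thevenize the base divider: V_Th = V_CC·R_2/(R_1+R_2) = 18×2.7/20.7 = 2.35 V, R_Th = R_1‖R_2 = 2.35 kΩ.
Base-emitter loop: V_Th = I_B·R_Th + V_BE + (β+1)I_B·R_E, so I_B = (2.35 − 0.7) / (2.35 + 76×1) = 0.021 mA.
I_C = β·I_B = 75×0.021 = 1.58 mA, and I_E = (β+1)I_B = 1.6 mA.
V_CE = V_CC − I_C·R_C − I_E·R_E = 18 − 1.58×0.56 − 1.6×1 = 15.5 V.
V_CE = 15.5 V > 0.2 V confirms active-region operation.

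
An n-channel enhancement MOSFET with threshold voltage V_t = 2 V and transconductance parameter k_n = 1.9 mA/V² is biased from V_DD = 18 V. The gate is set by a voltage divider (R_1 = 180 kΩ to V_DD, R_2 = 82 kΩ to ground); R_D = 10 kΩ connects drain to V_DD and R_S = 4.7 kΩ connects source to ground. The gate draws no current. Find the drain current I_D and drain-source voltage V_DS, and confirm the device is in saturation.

I_D ≈ 0.6 mA, V_DS ≈ 9.1 V

V_G = V_DD·R_2/(R_1+R_2) = 18×82/262 = 5.63 V.
Assume saturation: I_D = (k_n/2)(V_GS − V_t)² with V_GS = V_G − I_D·R_S = 5.63 − 4.7·I_D.
Substituting gives 21·I_D² − 33.4·I_D + 12.5 = 0, with roots I_D = 0.604 or 0.99 mA.
The root I_D = 0.99 mA gives V_GS = 0.979 V ≤ V_t, so take I_D = 0.604 mA.
Then V_GS = 2.8 V and V_DS = V_DD − I_D(R_D+R_S) = 18 − 0.604×14.7 = 9.13 V.
Saturation requires V_DS ≥ V_GS − V_t = 0.797 V; 9.13 ≥ 0.797 ✓.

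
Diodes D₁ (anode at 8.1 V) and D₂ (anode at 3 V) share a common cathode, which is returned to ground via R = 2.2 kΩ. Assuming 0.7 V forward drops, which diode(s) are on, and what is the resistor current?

Only D₁ conducts; I_R ≈ 3.4 mA

Assume both conduct. Then node N would need to be at both 8.1−0.7 = 7.4 V and 3−0.7 = 2.3 V, which is impossible.
Assume only D₁ conducts: V_N = 8.1 − 0.7 = 7.4 V, so I_R = 7.4/2.2 = 3.36 mA.
Check D₂: its anode-to-cathode voltage is 3 − 7.4 = -4.4 V < 0.7 V, so it is off. The assumption is consistent.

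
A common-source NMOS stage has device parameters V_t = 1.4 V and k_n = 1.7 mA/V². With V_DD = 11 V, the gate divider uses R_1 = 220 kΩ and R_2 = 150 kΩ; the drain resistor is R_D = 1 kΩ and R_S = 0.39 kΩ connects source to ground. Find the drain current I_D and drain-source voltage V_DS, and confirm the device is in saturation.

V_G = V_DD·R_2/(R_1+R_2) = 11×150/370 = 4.46 V.
Assume saturation: I_D = (k_n/2)(V_GS − V_t)² with V_GS = V_G − I_D·R_S = 4.46 − 0.39·I_D.
Substituting gives 0.129·I_D² − 3.03·I_D + 7.96 = 0, with roots I_D = 3.02 or 20.4 mA.
The root I_D = 20.4 mA gives V_GS = -3.5 V ≤ V_t, so take I_D = 3.02 mA.
Then V_GS = 3.28 V and V_DS = V_DD − I_D(R_D+R_S) = 11 − 3.02×1.39 = 6.81 V.
Saturation requires V_DS ≥ V_GS − V_t = 1.88 V; 6.81 ≥ 1.88 ✓.

I_D ≈ 3 mA, V_DS ≈ 6.8 V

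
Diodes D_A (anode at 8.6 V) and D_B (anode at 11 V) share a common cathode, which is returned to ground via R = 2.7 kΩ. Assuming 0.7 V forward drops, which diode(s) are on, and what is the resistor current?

Only D_B conducts; I_R ≈ 3.8 mA

Assume both conduct. Then node N would need to be at both 8.6−0.7 = 7.9 V and 11−0.7 = 10.3 V, which is impossible.
Assume only D_B conducts: V_N = 11 − 0.7 = 10.3 V, so I_R = 10.3/2.7 = 3.81 mA.
Check D_A: its anode-to-cathode voltage is 8.6 − 10.3 = -1.7 V < 0.7 V, so it is off. The assumption is consistent.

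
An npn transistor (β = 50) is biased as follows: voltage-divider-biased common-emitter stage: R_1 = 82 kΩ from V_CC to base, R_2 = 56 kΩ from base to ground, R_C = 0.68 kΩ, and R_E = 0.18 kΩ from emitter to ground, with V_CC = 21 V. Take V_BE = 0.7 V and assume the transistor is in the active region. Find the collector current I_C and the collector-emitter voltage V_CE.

Thevenize the base divider: V_Th = V_CC·R_2/(R_1+R_2) = 21×56/138 = 8.52 V, R_Th = R_1‖R_2 = 33.3 kΩ.
Base-emitter loop: V_Th = I_B·R_Th + V_BE + (β+1)I_B·R_E, so I_B = (8.52 − 0.7) / (33.3 + 51×0.18) = 0.184 mA.
I_C = β·I_B = 50×0.184 = 9.21 mA, and I_E = (β+1)I_B = 9.4 mA.
V_CE = V_CC − I_C·R_C − I_E·R_E = 21 − 9.21×0.68 − 9.4×0.18 = 13 V.
V_CE = 13 V > 0.2 V confirms active-region operation.

I_C ≈ 9.2 mA, V_CE ≈ 13 V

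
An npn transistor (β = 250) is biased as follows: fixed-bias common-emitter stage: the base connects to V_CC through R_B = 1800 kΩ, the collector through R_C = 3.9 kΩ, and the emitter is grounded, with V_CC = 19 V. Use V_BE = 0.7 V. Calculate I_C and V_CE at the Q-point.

I_C ≈ 2.5 mA, V_CE ≈ 9.1 V

Base loop: V_CC = I_B·R_B + V_BE, so I_B = (19 − 0.7)/1800 kΩ = 0.0102 mA.
In the active region I_C = β·I_B = 250 × 0.0102 = 2.54 mA.
Collector loop: V_CE = V_CC − I_C·R_C = 19 − 2.54×3.9 = 9.09 V.
Since V_CE = 9.09 V > V_CE(sat) ≈ 0.2 V, the transistor is in the active region as assumed.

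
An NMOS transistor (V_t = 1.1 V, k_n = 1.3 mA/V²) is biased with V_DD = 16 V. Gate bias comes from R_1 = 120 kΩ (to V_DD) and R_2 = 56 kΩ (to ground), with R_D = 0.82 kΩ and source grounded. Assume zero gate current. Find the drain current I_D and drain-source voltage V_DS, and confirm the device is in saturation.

V_G = V_DD·R_2/(R_1+R_2) = 16×56/176 = 5.09 V. With the source grounded, V_GS = V_G = 5.09 V.
Assume saturation: I_D = (k_n/2)(V_GS − V_t)² = (1.3/2)×(5.09 − 1.1)² = 0.65×3.99² = 10.4 mA.
V_DS = V_DD − I_D·R_D = 16 − 10.4×0.82 = 7.51 V.
Saturation requires V_DS ≥ V_GS − V_t = 3.99 V; 7.51 ≥ 3.99 ✓.

I_D ≈ 10 mA, V_DS ≈ 7.5 V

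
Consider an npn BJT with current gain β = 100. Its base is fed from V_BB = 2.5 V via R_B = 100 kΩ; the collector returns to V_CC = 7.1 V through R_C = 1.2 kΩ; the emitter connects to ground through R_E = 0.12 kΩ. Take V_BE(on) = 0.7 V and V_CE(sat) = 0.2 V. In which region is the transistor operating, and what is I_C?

Assume active. Base-emitter loop: I_B = (V_BB − V_BE)/(R_B + (β+1)R_E) = (2.5 − 0.7)/(100 + 101×0.12) = 0.0161 mA.
I_C = β·I_B = 100×0.0161 = 1.61 mA.
V_CE = V_CC − I_C·R_C − I_E·R_E = 7.1 − 1.61×1.2 − 1.62×0.12 = 4.98 V > V_CE(sat), so the active-region assumption holds.

active; I_C ≈ 1.6 mA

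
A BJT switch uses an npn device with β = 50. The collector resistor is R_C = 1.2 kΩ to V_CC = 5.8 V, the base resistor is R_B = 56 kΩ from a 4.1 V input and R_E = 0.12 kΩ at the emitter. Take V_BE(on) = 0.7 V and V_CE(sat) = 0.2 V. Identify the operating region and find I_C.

Assume active. Base-emitter loop: I_B = (V_BB − V_BE)/(R_B + (β+1)R_E) = (4.1 − 0.7)/(56 + 51×0.12) = 0.0547 mA.
I_C = β·I_B = 50×0.0547 = 2.74 mA.
V_CE = V_CC − I_C·R_C − I_E·R_E = 5.8 − 2.74×1.2 − 2.79×0.12 = 2.18 V > V_CE(sat), so the active-region assumption holds.

active; I_C ≈ 2.7 mA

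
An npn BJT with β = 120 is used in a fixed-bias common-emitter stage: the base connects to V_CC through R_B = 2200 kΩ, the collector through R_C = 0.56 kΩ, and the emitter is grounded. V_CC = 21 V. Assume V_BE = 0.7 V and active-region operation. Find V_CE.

Base loop: V_CC = I_B·R_B + V_BE, so I_B = (21 − 0.7)/2200 kΩ = 0.00923 mA.
In the active region I_C = β·I_B = 120 × 0.00923 = 1.11 mA.
Collector loop: V_CE = V_CC − I_C·R_C = 21 − 1.11×0.56 = 20.4 V.
Since V_CE = 20.4 V > V_CE(sat) ≈ 0.2 V, the transistor is in the active region as assumed.

V_CE ≈ 20 V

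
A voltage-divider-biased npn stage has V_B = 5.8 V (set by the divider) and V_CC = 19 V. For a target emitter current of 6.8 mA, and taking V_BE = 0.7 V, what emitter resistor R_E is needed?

V_E = V_B − V_BE = 5.8 − 0.7 = 5.1 V.
R_E = V_E / I_E = 5.1 / 6.8 = 0.75 kΩ.

R_E ≈ 0.75 kΩ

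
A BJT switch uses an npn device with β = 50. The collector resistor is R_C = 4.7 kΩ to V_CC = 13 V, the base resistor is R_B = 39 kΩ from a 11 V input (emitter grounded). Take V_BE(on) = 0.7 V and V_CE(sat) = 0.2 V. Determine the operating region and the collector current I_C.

Assume active: I_B = (11 − 0.7)/39 = 0.264 mA, giving I_C = β·I_B = 13.2 mA.
But then V_CE = 13 − 13.2×4.7 = -49.1 V < V_CE(sat) = 0.2 V — impossible in the active region.
So the transistor is saturated. With V_CE = 0.2 V, I_C = (V_CC − 0.2)/R_C = 12.8/4.7 = 2.72 mA.
Check: β·I_B = 13.2 mA > I_C = 2.72 mA, confirming saturation.

saturation; I_C ≈ 2.7 mA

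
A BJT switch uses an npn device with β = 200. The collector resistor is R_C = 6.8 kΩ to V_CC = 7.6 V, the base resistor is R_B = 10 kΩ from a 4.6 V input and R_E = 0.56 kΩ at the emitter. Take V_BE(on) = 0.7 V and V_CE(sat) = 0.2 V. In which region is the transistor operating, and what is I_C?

Assume active: I_B = (4.6 − 0.7)/(10 + 201×0.56) = 0.0318 mA, I_C = β·I_B = 6.36 mA.
Then V_CE = 7.6 − 6.36×6.8 − 6.4×0.56 = -39.3 V < 0.2 V — the active assumption fails.
Re-solve with V_CE = 0.2 V. KCL at the emitter: V_E/R_E = (V_BB−0.7−V_E)/R_B + (V_CC−0.2−V_E)/R_C, giving V_E = 0.727 V.
I_C = (V_CC − 0.2 − V_E)/R_C = (7.4 − 0.727)/6.8 = 0.981 mA.
Check: I_B = (3.9 − 0.727)/10 = 0.317 mA, and β·I_B = 63.5 mA > I_C, confirming saturation.

saturation; I_C ≈ 0.98 mA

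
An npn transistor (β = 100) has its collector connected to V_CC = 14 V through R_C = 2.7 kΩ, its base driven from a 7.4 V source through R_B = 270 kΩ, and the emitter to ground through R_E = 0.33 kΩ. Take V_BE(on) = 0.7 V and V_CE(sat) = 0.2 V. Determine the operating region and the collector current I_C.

Assume active. Base-emitter loop: I_B = (V_BB − V_BE)/(R_B + (β+1)R_E) = (7.4 − 0.7)/(270 + 101×0.33) = 0.0221 mA.
I_C = β·I_B = 100×0.0221 = 2.21 mA.
V_CE = V_CC − I_C·R_C − I_E·R_E = 14 − 2.21×2.7 − 2.23×0.33 = 7.3 V > V_CE(sat), so the active-region assumption holds.

active; I_C ≈ 2.2 mA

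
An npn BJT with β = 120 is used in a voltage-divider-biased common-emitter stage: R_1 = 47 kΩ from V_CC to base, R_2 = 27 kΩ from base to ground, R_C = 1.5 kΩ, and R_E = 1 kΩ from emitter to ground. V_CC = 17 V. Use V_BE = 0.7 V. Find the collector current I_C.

Thevenize the base divider: V_Th = V_CC·R_2/(R_1+R_2) = 17×27/74 = 6.2 V, R_Th = R_1‖R_2 = 17.1 kΩ.
Base-emitter loop: V_Th = I_B·R_Th + V_BE + (β+1)I_B·R_E, so I_B = (6.2 − 0.7) / (17.1 + 121×1) = 0.0398 mA.
I_C = β·I_B = 120×0.0398 = 4.78 mA, and I_E = (β+1)I_B = 4.82 mA.
V_CE = V_CC − I_C·R_C − I_E·R_E = 17 − 4.78×1.5 − 4.82×1 = 5.01 V.
V_CE = 5.01 V > 0.2 V confirms active-region operation.

I_C ≈ 4.8 mA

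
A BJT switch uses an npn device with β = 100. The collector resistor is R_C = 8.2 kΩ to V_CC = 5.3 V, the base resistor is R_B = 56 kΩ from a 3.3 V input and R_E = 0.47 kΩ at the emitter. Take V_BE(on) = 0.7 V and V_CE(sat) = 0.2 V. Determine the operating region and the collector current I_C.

Assume active: I_B = (3.3 − 0.7)/(56 + 101×0.47) = 0.0251 mA, I_C = β·I_B = 2.51 mA.
Then V_CE = 5.3 − 2.51×8.2 − 2.54×0.47 = -16.5 V < 0.2 V — the active assumption fails.
Re-solve with V_CE = 0.2 V. KCL at the emitter: V_E/R_E = (V_BB−0.7−V_E)/R_B + (V_CC−0.2−V_E)/R_C, giving V_E = 0.295 V.
I_C = (V_CC − 0.2 − V_E)/R_C = (5.1 − 0.295)/8.2 = 0.586 mA.
Check: I_B = (2.6 − 0.295)/56 = 0.0412 mA, and β·I_B = 4.12 mA > I_C, confirming saturation.

saturation; I_C ≈ 0.59 mA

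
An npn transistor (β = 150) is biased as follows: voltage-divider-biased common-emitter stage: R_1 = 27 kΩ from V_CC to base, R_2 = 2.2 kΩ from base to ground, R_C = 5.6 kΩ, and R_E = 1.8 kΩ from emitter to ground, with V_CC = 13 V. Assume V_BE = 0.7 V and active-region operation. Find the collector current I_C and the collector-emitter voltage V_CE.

Thevenize the base divider: V_Th = V_CC·R_2/(R_1+R_2) = 13×2.2/29.2 = 0.979 V, R_Th = R_1‖R_2 = 2.03 kΩ.
Base-emitter loop: V_Th = I_B·R_Th + V_BE + (β+1)I_B·R_E, so I_B = (0.979 − 0.7) / (2.03 + 151×1.8) = 0.00102 mA.
I_C = β·I_B = 150×0.00102 = 0.153 mA, and I_E = (β+1)I_B = 0.154 mA.
V_CE = V_CC − I_C·R_C − I_E·R_E = 13 − 0.153×5.6 − 0.154×1.8 = 11.9 V.
V_CE = 11.9 V > 0.2 V confirms active-region operation.

I_C ≈ 0.15 mA, V_CE ≈ 12 V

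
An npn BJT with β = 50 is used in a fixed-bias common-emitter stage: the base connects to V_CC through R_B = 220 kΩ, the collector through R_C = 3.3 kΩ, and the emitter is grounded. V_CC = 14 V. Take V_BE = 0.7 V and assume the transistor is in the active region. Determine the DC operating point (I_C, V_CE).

I_C ≈ 3 mA, V_CE ≈ 4 V

Base loop: V_CC = I_B·R_B + V_BE, so I_B = (14 − 0.7)/220 kΩ = 0.0605 mA.
In the active region I_C = β·I_B = 50 × 0.0605 = 3.02 mA.
Collector loop: V_CE = V_CC − I_C·R_C = 14 − 3.02×3.3 = 4.03 V.
Since V_CE = 4.03 V > V_CE(sat) ≈ 0.2 V, the transistor is in the active region as assumed.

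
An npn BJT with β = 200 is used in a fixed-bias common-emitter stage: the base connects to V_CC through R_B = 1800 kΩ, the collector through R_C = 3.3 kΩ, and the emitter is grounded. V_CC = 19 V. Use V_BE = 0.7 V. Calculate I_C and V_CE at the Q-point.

Base loop: V_CC = I_B·R_B + V_BE, so I_B = (19 − 0.7)/1800 kΩ = 0.0102 mA.
In the active region I_C = β·I_B = 200 × 0.0102 = 2.03 mA.
Collector loop: V_CE = V_CC − I_C·R_C = 19 − 2.03×3.3 = 12.3 V.
Since V_CE = 12.3 V > V_CE(sat) ≈ 0.2 V, the transistor is in the active region as assumed.

I_C ≈ 2 mA, V_CE ≈ 12 V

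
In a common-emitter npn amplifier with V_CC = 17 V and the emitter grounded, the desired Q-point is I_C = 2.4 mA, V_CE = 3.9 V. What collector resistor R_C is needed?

Collector loop: V_CC = I_C·R_C + V_CE.
R_C = (V_CC − V_CE)/I_C = (17 − 3.9)/2.4 = 5.46 kΩ.

R_C ≈ 5.5 kΩ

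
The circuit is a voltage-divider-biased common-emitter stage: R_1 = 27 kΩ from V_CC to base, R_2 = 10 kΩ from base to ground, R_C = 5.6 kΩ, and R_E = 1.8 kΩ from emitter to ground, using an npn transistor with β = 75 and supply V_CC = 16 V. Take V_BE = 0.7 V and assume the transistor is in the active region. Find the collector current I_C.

I_C ≈ 1.9 mA

Thevenize the base divider: V_Th = V_CC·R_2/(R_1+R_2) = 16×10/37 = 4.32 V, R_Th = R_1‖R_2 = 7.3 kΩ.
Base-emitter loop: V_Th = I_B·R_Th + V_BE + (β+1)I_B·R_E, so I_B = (4.32 − 0.7) / (7.3 + 76×1.8) = 0.0252 mA.
I_C = β·I_B = 75×0.0252 = 1.89 mA, and I_E = (β+1)I_B = 1.91 mA.
V_CE = V_CC − I_C·R_C − I_E·R_E = 16 − 1.89×5.6 − 1.91×1.8 = 2 V.
V_CE = 2 V > 0.2 V confirms active-region operation.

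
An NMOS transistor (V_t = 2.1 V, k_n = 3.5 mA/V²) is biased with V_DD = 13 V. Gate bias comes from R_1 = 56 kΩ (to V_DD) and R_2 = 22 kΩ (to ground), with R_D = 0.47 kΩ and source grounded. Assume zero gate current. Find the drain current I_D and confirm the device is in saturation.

I_D ≈ 4.3 mA

V_G = V_DD·R_2/(R_1+R_2) = 13×22/78 = 3.67 V. With the source grounded, V_GS = V_G = 3.67 V.
Assume saturation: I_D = (k_n/2)(V_GS − V_t)² = (3.5/2)×(3.67 − 2.1)² = 1.75×1.57² = 4.3 mA.
V_DS = V_DD − I_D·R_D = 13 − 4.3×0.47 = 11 V.
Saturation requires V_DS ≥ V_GS − V_t = 1.57 V; 11 ≥ 1.57 ✓.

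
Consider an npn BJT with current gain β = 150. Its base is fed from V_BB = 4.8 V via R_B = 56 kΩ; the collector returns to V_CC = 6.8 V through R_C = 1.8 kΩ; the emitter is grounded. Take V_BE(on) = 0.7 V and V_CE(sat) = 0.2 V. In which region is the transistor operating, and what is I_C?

saturation; I_C ≈ 3.7 mA

Assume active: I_B = (4.8 − 0.7)/56 = 0.0732 mA, giving I_C = β·I_B = 11 mA.
But then V_CE = 6.8 − 11×1.8 = -13 V < V_CE(sat) = 0.2 V — impossible in the active region.
So the transistor is saturated. With V_CE = 0.2 V, I_C = (V_CC − 0.2)/R_C = 6.6/1.8 = 3.67 mA.
Check: β·I_B = 11 mA > I_C = 3.67 mA, confirming saturation.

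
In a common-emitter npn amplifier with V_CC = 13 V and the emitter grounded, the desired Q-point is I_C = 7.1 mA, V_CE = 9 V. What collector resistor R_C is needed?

R_C ≈ 0.56 kΩ

Collector loop: V_CC = I_C·R_C + V_CE.
R_C = (V_CC − V_CE)/I_C = (13 − 9)/7.1 = 0.563 kΩ.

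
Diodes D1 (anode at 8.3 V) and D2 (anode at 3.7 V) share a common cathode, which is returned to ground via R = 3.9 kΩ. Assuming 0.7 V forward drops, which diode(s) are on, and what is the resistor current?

Only D1 conducts; I_R ≈ 1.9 mA

Assume both conduct. Then node N would need to be at both 8.3−0.7 = 7.6 V and 3.7−0.7 = 3 V, which is impossible.
Assume only D1 conducts: V_N = 8.3 − 0.7 = 7.6 V, so I_R = 7.6/3.9 = 1.95 mA.
Check D2: its anode-to-cathode voltage is 3.7 − 7.6 = -3.9 V < 0.7 V, so it is off. The assumption is consistent.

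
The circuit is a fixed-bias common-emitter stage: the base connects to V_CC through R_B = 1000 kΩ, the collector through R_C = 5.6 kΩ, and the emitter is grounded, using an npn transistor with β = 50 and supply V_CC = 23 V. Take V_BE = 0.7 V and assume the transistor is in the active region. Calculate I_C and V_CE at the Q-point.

Base loop: V_CC = I_B·R_B + V_BE, so I_B = (23 − 0.7)/1000 kΩ = 0.0223 mA.
In the active region I_C = β·I_B = 50 × 0.0223 = 1.11 mA.
Collector loop: V_CE = V_CC − I_C·R_C = 23 − 1.11×5.6 = 16.8 V.
Since V_CE = 16.8 V > V_CE(sat) ≈ 0.2 V, the transistor is in the active region as assumed.

I_C ≈ 1.1 mA, V_CE ≈ 17 V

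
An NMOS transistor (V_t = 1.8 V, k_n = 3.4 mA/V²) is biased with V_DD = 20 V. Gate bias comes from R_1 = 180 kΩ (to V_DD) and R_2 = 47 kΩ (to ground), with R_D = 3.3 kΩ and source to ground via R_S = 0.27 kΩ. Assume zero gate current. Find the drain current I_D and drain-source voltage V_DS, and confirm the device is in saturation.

V_G = V_DD·R_2/(R_1+R_2) = 20×47/227 = 4.14 V.
Assume saturation: I_D = (k_n/2)(V_GS − V_t)² with V_GS = V_G − I_D·R_S = 4.14 − 0.27·I_D.
Substituting gives 0.124·I_D² − 3.15·I_D + 9.32 = 0, with roots I_D = 3.42 or 22 mA.
The root I_D = 22 mA gives V_GS = -1.8 V ≤ V_t, so take I_D = 3.42 mA.
Then V_GS = 3.22 V and V_DS = V_DD − I_D(R_D+R_S) = 20 − 3.42×3.57 = 7.8 V.
Saturation requires V_DS ≥ V_GS − V_t = 1.42 V; 7.8 ≥ 1.42 ✓.

I_D ≈ 3.4 mA, V_DS ≈ 7.8 V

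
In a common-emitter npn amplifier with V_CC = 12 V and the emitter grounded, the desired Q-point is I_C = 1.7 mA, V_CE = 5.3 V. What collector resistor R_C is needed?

R_C ≈ 3.9 kΩ

Collector loop: V_CC = I_C·R_C + V_CE.
R_C = (V_CC − V_CE)/I_C = (12 − 5.3)/1.7 = 3.94 kΩ.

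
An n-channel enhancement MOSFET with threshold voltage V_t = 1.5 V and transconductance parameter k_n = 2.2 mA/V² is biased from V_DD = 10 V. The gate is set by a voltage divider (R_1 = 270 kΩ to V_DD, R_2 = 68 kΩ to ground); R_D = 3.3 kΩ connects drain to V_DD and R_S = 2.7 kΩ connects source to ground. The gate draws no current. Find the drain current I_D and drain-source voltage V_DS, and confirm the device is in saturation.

I_D ≈ 0.086 mA, V_DS ≈ 9.5 V

V_G = V_DD·R_2/(R_1+R_2) = 10×68/338 = 2.01 V.
Assume saturation: I_D = (k_n/2)(V_GS − V_t)² with V_GS = V_G − I_D·R_S = 2.01 − 2.7·I_D.
Substituting gives 8.02·I_D² − 4.04·I_D + 0.288 = 0, with roots I_D = 0.086 or 0.418 mA.
The root I_D = 0.418 mA gives V_GS = 0.884 V ≤ V_t, so take I_D = 0.086 mA.
Then V_GS = 1.78 V and V_DS = V_DD − I_D(R_D+R_S) = 10 − 0.086×6 = 9.48 V.
Saturation requires V_DS ≥ V_GS − V_t = 0.28 V; 9.48 ≥ 0.28 ✓.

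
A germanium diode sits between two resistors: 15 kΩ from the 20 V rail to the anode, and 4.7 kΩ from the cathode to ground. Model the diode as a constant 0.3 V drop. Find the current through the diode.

I ≈ 1 mA

The two resistors are in series with the diode, so KVL gives 20 = I·15 + 0.3 + I·4.7.
I = (20 − 0.3) / (15 + 4.7) kΩ = 19.7 / 19.7 = 1 mA.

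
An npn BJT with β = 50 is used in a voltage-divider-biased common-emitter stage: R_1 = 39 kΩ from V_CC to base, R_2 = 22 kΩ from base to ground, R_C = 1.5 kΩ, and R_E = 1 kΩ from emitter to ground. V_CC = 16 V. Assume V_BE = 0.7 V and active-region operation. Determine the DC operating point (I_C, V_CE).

I_C ≈ 3.9 mA, V_CE ≈ 6.2 V

Thevenize the base divider: V_Th = V_CC·R_2/(R_1+R_2) = 16×22/61 = 5.77 V, R_Th = R_1‖R_2 = 14.1 kΩ.
Base-emitter loop: V_Th = I_B·R_Th + V_BE + (β+1)I_B·R_E, so I_B = (5.77 − 0.7) / (14.1 + 51×1) = 0.0779 mA.
I_C = β·I_B = 50×0.0779 = 3.9 mA, and I_E = (β+1)I_B = 3.97 mA.
V_CE = V_CC − I_C·R_C − I_E·R_E = 16 − 3.9×1.5 − 3.97×1 = 6.18 V.
V_CE = 6.18 V > 0.2 V confirms active-region operation.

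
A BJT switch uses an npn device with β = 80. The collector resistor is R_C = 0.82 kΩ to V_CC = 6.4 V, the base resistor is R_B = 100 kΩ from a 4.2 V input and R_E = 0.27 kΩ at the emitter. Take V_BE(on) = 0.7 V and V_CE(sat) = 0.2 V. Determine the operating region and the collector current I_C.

Assume active. Base-emitter loop: I_B = (V_BB − V_BE)/(R_B + (β+1)R_E) = (4.2 − 0.7)/(100 + 81×0.27) = 0.0287 mA.
I_C = β·I_B = 80×0.0287 = 2.3 mA.
V_CE = V_CC − I_C·R_C − I_E·R_E = 6.4 − 2.3×0.82 − 2.33×0.27 = 3.89 V > V_CE(sat), so the active-region assumption holds.

active; I_C ≈ 2.3 mA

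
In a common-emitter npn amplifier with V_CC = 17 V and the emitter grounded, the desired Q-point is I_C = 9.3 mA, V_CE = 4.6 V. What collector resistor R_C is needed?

R_C ≈ 1.3 kΩ

Collector loop: V_CC = I_C·R_C + V_CE.
R_C = (V_CC − V_CE)/I_C = (17 − 4.6)/9.3 = 1.33 kΩ.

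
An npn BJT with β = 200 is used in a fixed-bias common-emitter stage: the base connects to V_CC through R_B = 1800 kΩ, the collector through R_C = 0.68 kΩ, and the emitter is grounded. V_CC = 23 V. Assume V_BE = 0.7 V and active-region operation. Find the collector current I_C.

I_C ≈ 2.5 mA

Base loop: V_CC = I_B·R_B + V_BE, so I_B = (23 − 0.7)/1800 kΩ = 0.0124 mA.
In the active region I_C = β·I_B = 200 × 0.0124 = 2.48 mA.
Collector loop: V_CE = V_CC − I_C·R_C = 23 − 2.48×0.68 = 21.3 V.
Since V_CE = 21.3 V > V_CE(sat) ≈ 0.2 V, the transistor is in the active region as assumed.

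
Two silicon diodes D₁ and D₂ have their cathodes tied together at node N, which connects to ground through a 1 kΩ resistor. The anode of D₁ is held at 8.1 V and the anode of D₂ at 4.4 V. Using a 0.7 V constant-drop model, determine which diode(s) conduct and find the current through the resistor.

Assume both conduct. Then node N would need to be at both 8.1−0.7 = 7.4 V and 4.4−0.7 = 3.7 V, which is impossible.
Assume only D₁ conducts: V_N = 8.1 − 0.7 = 7.4 V, so I_R = 7.4/1 = 7.4 mA.
Check D₂: its anode-to-cathode voltage is 4.4 − 7.4 = -3 V < 0.7 V, so it is off. The assumption is consistent.

Only D₁ conducts; I_R ≈ 7.4 mA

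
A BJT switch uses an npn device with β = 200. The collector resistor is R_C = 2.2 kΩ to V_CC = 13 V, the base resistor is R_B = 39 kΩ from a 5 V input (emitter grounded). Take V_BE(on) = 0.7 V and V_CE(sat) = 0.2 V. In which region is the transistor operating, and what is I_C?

saturation; I_C ≈ 5.8 mA

Assume active: I_B = (5 − 0.7)/39 = 0.11 mA, giving I_C = β·I_B = 22.1 mA.
But then V_CE = 13 − 22.1×2.2 = -35.5 V < V_CE(sat) = 0.2 V — impossible in the active region.
So the transistor is saturated. With V_CE = 0.2 V, I_C = (V_CC − 0.2)/R_C = 12.8/2.2 = 5.82 mA.
Check: β·I_B = 22.1 mA > I_C = 5.82 mA, confirming saturation.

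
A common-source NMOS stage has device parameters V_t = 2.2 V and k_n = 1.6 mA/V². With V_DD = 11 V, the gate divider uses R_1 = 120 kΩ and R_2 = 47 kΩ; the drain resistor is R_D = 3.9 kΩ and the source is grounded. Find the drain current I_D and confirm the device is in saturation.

V_G = V_DD·R_2/(R_1+R_2) = 11×47/167 = 3.1 V. With the source grounded, V_GS = V_G = 3.1 V.
Assume saturation: I_D = (k_n/2)(V_GS − V_t)² = (1.6/2)×(3.1 − 2.2)² = 0.8×0.896² = 0.642 mA.
V_DS = V_DD − I_D·R_D = 11 − 0.642×3.9 = 8.5 V.
Saturation requires V_DS ≥ V_GS − V_t = 0.896 V; 8.5 ≥ 0.896 ✓.

I_D ≈ 0.64 mA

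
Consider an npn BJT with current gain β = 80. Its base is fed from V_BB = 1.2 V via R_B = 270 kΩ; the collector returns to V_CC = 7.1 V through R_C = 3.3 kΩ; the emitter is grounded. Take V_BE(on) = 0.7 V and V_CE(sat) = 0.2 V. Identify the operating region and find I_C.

Assume active. Base-emitter loop: I_B = (V_BB − V_BE)/R_B = (1.2 − 0.7)/270 = 0.00185 mA.
I_C = β·I_B = 80×0.00185 = 0.148 mA.
V_CE = V_CC − I_C·R_C = 7.1 − 0.148×3.3 = 6.61 V > V_CE(sat), so the active-region assumption holds.

active; I_C ≈ 0.15 mA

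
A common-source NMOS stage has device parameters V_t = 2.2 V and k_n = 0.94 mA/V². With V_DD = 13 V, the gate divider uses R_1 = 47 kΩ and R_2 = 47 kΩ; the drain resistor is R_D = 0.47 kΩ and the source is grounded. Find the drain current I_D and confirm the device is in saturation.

V_G = V_DD·R_2/(R_1+R_2) = 13×47/94 = 6.5 V. With the source grounded, V_GS = V_G = 6.5 V.
Assume saturation: I_D = (k_n/2)(V_GS − V_t)² = (0.94/2)×(6.5 − 2.2)² = 0.47×4.3² = 8.69 mA.
V_DS = V_DD − I_D·R_D = 13 − 8.69×0.47 = 8.92 V.
Saturation requires V_DS ≥ V_GS − V_t = 4.3 V; 8.92 ≥ 4.3 ✓.

I_D ≈ 8.7 mA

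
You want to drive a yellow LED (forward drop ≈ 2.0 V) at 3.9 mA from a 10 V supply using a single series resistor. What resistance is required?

The resistor drops V_S − V_D = 10 − 2.0 = 8 V at 3.9 mA.
R = 8 V / 3.9 mA = 2.05 kΩ.

R ≈ 2.1 kΩ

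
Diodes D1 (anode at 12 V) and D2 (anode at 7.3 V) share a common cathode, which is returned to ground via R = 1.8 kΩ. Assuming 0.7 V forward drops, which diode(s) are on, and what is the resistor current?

Only D1 conducts; I_R ≈ 6.3 mA

Assume both conduct. Then node N would need to be at both 12−0.7 = 11.3 V and 7.3−0.7 = 6.6 V, which is impossible.
Assume only D1 conducts: V_N = 12 − 0.7 = 11.3 V, so I_R = 11.3/1.8 = 6.28 mA.
Check D2: its anode-to-cathode voltage is 7.3 − 11.3 = -4 V < 0.7 V, so it is off. The assumption is consistent.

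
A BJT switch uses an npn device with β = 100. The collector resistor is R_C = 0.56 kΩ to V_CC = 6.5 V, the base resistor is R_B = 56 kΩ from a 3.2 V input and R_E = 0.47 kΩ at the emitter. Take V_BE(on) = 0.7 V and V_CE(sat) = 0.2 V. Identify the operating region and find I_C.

active; I_C ≈ 2.4 mA

Assume active. Base-emitter loop: I_B = (V_BB − V_BE)/(R_B + (β+1)R_E) = (3.2 − 0.7)/(56 + 101×0.47) = 0.0242 mA.
I_C = β·I_B = 100×0.0242 = 2.42 mA.
V_CE = V_CC − I_C·R_C − I_E·R_E = 6.5 − 2.42×0.56 − 2.44×0.47 = 4 V > V_CE(sat), so the active-region assumption holds.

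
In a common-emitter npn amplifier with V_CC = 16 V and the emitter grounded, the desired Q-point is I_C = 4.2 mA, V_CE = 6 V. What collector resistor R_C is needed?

R_C ≈ 2.4 kΩ

Collector loop: V_CC = I_C·R_C + V_CE.
R_C = (V_CC − V_CE)/I_C = (16 − 6)/4.2 = 2.38 kΩ.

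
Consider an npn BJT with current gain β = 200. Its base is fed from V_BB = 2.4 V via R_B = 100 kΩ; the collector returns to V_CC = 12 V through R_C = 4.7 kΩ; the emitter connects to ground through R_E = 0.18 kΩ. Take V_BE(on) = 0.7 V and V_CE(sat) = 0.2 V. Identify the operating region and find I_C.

Assume active: I_B = (2.4 − 0.7)/(100 + 201×0.18) = 0.0125 mA, I_C = β·I_B = 2.5 mA.
Then V_CE = 12 − 2.5×4.7 − 2.51×0.18 = -0.186 V < 0.2 V — the active assumption fails.
Re-solve with V_CE = 0.2 V. KCL at the emitter: V_E/R_E = (V_BB−0.7−V_E)/R_B + (V_CC−0.2−V_E)/R_C, giving V_E = 0.437 V.
I_C = (V_CC − 0.2 − V_E)/R_C = (11.8 − 0.437)/4.7 = 2.42 mA.
Check: I_B = (1.7 − 0.437)/100 = 0.0126 mA, and β·I_B = 2.53 mA > I_C, confirming saturation.

saturation; I_C ≈ 2.4 mA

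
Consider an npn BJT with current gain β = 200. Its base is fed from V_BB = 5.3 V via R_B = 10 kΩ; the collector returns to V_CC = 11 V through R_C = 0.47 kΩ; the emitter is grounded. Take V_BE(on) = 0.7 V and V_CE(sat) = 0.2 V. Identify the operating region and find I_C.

Assume active: I_B = (5.3 − 0.7)/10 = 0.46 mA, giving I_C = β·I_B = 92 mA.
But then V_CE = 11 − 92×0.47 = -32.2 V < V_CE(sat) = 0.2 V — impossible in the active region.
So the transistor is saturated. With V_CE = 0.2 V, I_C = (V_CC − 0.2)/R_C = 10.8/0.47 = 23 mA.
Check: β·I_B = 92 mA > I_C = 23 mA, confirming saturation.

saturation; I_C ≈ 23 mA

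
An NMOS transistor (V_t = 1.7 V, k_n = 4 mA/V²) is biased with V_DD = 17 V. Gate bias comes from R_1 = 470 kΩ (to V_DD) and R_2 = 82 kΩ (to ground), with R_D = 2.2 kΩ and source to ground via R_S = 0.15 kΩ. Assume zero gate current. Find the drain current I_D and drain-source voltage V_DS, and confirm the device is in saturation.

V_G = V_DD·R_2/(R_1+R_2) = 17×82/552 = 2.53 V.
Assume saturation: I_D = (k_n/2)(V_GS − V_t)² with V_GS = V_G − I_D·R_S = 2.53 − 0.15·I_D.
Substituting gives 0.045·I_D² − 1.5·I_D + 1.36 = 0, with roots I_D = 0.938 or 32.3 mA.
The root I_D = 32.3 mA gives V_GS = -2.32 V ≤ V_t, so take I_D = 0.938 mA.
Then V_GS = 2.38 V and V_DS = V_DD − I_D(R_D+R_S) = 17 − 0.938×2.35 = 14.8 V.
Saturation requires V_DS ≥ V_GS − V_t = 0.685 V; 14.8 ≥ 0.685 ✓.

I_D ≈ 0.94 mA, V_DS ≈ 15 V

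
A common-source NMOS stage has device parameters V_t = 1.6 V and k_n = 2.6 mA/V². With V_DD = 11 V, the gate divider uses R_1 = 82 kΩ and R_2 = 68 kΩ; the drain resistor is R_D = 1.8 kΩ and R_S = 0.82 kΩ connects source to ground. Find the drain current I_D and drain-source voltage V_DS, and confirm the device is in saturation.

I_D ≈ 2.5 mA, V_DS ≈ 4.6 V

V_G = V_DD·R_2/(R_1+R_2) = 11×68/150 = 4.99 V.
Assume saturation: I_D = (k_n/2)(V_GS − V_t)² with V_GS = V_G − I_D·R_S = 4.99 − 0.82·I_D.
Substituting gives 0.874·I_D² − 8.22·I_D + 14.9 = 0, with roots I_D = 2.45 or 6.95 mA.
The root I_D = 6.95 mA gives V_GS = -0.712 V ≤ V_t, so take I_D = 2.45 mA.
Then V_GS = 2.97 V and V_DS = V_DD − I_D(R_D+R_S) = 11 − 2.45×2.62 = 4.57 V.
Saturation requires V_DS ≥ V_GS − V_t = 1.37 V; 4.57 ≥ 1.37 ✓.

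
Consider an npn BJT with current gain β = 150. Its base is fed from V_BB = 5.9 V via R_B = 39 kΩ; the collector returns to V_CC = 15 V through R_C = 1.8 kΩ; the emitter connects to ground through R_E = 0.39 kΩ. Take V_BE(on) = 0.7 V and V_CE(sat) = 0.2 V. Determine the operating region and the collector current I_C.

saturation; I_C ≈ 6.7 mA

Assume active: I_B = (5.9 − 0.7)/(39 + 151×0.39) = 0.0531 mA, I_C = β·I_B = 7.97 mA.
Then V_CE = 15 − 7.97×1.8 − 8.02×0.39 = -2.47 V < 0.2 V — the active assumption fails.
Re-solve with V_CE = 0.2 V. KCL at the emitter: V_E/R_E = (V_BB−0.7−V_E)/R_B + (V_CC−0.2−V_E)/R_C, giving V_E = 2.66 V.
I_C = (V_CC − 0.2 − V_E)/R_C = (14.8 − 2.66)/1.8 = 6.75 mA.
Check: I_B = (5.2 − 2.66)/39 = 0.0652 mA, and β·I_B = 9.78 mA > I_C, confirming saturation.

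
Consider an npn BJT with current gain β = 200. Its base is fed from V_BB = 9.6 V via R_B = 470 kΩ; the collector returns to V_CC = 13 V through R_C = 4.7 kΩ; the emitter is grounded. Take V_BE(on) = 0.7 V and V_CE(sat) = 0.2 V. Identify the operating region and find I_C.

saturation; I_C ≈ 2.7 mA

Assume active: I_B = (9.6 − 0.7)/470 = 0.0189 mA, giving I_C = β·I_B = 3.79 mA.
But then V_CE = 13 − 3.79×4.7 = -4.8 V < V_CE(sat) = 0.2 V — impossible in the active region.
So the transistor is saturated. With V_CE = 0.2 V, I_C = (V_CC − 0.2)/R_C = 12.8/4.7 = 2.72 mA.
Check: β·I_B = 3.79 mA > I_C = 2.72 mA, confirming saturation.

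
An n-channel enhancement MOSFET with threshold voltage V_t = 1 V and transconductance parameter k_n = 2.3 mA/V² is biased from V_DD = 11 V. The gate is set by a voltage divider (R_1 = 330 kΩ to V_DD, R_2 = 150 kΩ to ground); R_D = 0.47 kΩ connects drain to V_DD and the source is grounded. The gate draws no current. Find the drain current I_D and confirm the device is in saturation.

I_D ≈ 6.8 mA

V_G = V_DD·R_2/(R_1+R_2) = 11×150/480 = 3.44 V. With the source grounded, V_GS = V_G = 3.44 V.
Assume saturation: I_D = (k_n/2)(V_GS − V_t)² = (2.3/2)×(3.44 − 1)² = 1.15×2.44² = 6.83 mA.
V_DS = V_DD − I_D·R_D = 11 − 6.83×0.47 = 7.79 V.
Saturation requires V_DS ≥ V_GS − V_t = 2.44 V; 7.79 ≥ 2.44 ✓.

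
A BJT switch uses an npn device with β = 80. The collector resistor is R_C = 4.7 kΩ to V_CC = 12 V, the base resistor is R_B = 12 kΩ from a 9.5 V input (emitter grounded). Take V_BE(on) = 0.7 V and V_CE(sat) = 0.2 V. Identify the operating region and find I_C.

saturation; I_C ≈ 2.5 mA

Assume active: I_B = (9.5 − 0.7)/12 = 0.733 mA, giving I_C = β·I_B = 58.7 mA.
But then V_CE = 12 − 58.7×4.7 = -264 V < V_CE(sat) = 0.2 V — impossible in the active region.
So the transistor is saturated. With V_CE = 0.2 V, I_C = (V_CC − 0.2)/R_C = 11.8/4.7 = 2.51 mA.
Check: β·I_B = 58.7 mA > I_C = 2.51 mA, confirming saturation.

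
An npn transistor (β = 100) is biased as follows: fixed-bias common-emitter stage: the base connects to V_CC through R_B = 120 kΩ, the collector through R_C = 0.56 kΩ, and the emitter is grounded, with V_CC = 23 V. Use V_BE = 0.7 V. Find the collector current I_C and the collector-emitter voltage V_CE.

Base loop: V_CC = I_B·R_B + V_BE, so I_B = (23 − 0.7)/120 kΩ = 0.186 mA.
In the active region I_C = β·I_B = 100 × 0.186 = 18.6 mA.
Collector loop: V_CE = V_CC − I_C·R_C = 23 − 18.6×0.56 = 12.6 V.
Since V_CE = 12.6 V > V_CE(sat) ≈ 0.2 V, the transistor is in the active region as assumed.

I_C ≈ 19 mA, V_CE ≈ 13 V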